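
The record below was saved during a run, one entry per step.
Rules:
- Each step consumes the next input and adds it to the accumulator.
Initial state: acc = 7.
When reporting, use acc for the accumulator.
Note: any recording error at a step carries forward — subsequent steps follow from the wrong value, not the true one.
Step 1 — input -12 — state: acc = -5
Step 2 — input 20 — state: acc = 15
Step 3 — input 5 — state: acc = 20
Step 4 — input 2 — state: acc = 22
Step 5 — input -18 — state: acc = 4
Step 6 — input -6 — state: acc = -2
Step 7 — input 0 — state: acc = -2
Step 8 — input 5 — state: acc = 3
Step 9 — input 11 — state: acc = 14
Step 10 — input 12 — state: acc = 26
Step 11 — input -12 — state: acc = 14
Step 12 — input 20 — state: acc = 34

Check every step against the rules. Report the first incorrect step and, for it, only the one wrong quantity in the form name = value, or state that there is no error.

1. acc = 7 + -12 = -5 (checks out)
2. acc = -5 + 20 = 15 (in agreement)
3. acc = 15 + 5 = 20 (checks out)
4. acc = 20 + 2 = 22 (in agreement)
5. acc = 22 + -18 = 4 (same as recorded)
6. acc = 4 + -6 = -2 (no discrepancy)
7. acc = -2 + 0 = -2 (consistent with the record)
8. acc = -2 + 5 = 3 (verified)
9. acc = 3 + 11 = 14 (consistent with the record)
10. acc = 14 + 12 = 26 (verified)
11. acc = 26 + -12 = 14 (same as recorded)
12. acc = 14 + 20 = 34 (matches)
Nothing is out of place; the run is error-free.

no error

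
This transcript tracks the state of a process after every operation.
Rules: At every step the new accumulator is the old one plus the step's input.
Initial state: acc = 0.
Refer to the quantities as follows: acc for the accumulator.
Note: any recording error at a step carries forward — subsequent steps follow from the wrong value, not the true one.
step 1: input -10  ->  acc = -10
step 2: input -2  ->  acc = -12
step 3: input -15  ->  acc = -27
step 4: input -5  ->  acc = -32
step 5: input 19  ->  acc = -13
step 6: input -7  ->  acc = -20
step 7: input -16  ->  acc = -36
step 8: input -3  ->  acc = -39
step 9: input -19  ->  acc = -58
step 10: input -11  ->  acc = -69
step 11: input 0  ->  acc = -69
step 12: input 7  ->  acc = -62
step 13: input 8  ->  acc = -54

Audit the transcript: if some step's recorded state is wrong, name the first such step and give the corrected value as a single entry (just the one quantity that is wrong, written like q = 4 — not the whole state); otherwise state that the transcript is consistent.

1. acc = 0 + -10 = -10 (consistent with the transcript)
2. acc = -10 + -2 = -12 (agrees with the transcript)
3. acc = -12 + -15 = -27 (exactly as logged)
4. acc = -27 + -5 = -32 (exactly as logged)
5. acc = -32 + 19 = -13 (exactly as logged)
6. acc = -13 + -7 = -20 (matches)
7. acc = -20 + -16 = -36 (in agreement)
8. acc = -36 + -3 = -39 (agrees with the transcript)
9. acc = -39 + -19 = -58 (agrees with the transcript)
10. acc = -58 + -11 = -69 (no discrepancy)
11. acc = -69 + 0 = -69 (no discrepancy)
12. acc = -69 + 7 = -62 (no discrepancy)
13. acc = -62 + 8 = -54 (same as recorded)
The whole run recomputes cleanly — no discrepancies.

no error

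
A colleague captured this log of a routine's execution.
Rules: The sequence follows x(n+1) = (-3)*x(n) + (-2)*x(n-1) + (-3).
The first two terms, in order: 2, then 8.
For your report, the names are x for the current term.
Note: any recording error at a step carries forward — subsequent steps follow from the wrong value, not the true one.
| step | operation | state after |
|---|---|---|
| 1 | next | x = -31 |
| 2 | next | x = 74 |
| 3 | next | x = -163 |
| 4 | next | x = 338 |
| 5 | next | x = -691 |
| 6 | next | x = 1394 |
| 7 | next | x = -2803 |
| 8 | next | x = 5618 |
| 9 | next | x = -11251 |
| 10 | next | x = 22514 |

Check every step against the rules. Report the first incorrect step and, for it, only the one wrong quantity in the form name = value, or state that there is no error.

no error

step 1: x = -3*(8) + (-2)*(2) + (-3) = -31 -> same as recorded
step 2: x = -3*(-31) + (-2)*(8) + (-3) = 74 -> agrees with the log
step 3: x = -3*(74) + (-2)*(-31) + (-3) = -163 -> no discrepancy
step 4: x = -3*(-163) + (-2)*(74) + (-3) = 338 -> same as recorded
step 5: x = -3*(338) + (-2)*(-163) + (-3) = -691 -> in agreement
step 6: x = -3*(-691) + (-2)*(338) + (-3) = 1394 -> same as recorded
step 7: x = -3*(1394) + (-2)*(-691) + (-3) = -2803 -> verified
step 8: x = -3*(-2803) + (-2)*(1394) + (-3) = 5618 -> consistent with the log
step 9: x = -3*(5618) + (-2)*(-2803) + (-3) = -11251 -> agrees with the log
step 10: x = -3*(-11251) + (-2)*(5618) + (-3) = 22514 -> no discrepancy
All steps check out; nothing to correct.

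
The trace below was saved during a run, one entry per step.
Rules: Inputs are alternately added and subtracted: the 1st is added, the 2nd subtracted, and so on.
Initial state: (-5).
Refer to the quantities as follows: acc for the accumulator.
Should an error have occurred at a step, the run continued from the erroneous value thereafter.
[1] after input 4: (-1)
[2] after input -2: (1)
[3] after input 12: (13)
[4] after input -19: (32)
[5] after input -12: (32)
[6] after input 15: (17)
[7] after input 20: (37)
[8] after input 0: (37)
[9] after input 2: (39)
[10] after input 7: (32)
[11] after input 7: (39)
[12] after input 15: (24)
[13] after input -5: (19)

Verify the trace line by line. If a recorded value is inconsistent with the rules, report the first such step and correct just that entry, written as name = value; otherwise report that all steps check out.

Recomputing the run from the initial state:
step 1: acc = -1
step 2: acc = 1
step 3: acc = 13
step 4: acc = 32
step 5: acc = 20
step 6: acc = 5
step 7: acc = 25
step 8: acc = 25
step 9: acc = 27
step 10: acc = 20
step 11: acc = 27
step 12: acc = 12
step 13: acc = 7
The first disagreement with the trace is at step 5, where the value should be acc = 20.

step 5, acc = 20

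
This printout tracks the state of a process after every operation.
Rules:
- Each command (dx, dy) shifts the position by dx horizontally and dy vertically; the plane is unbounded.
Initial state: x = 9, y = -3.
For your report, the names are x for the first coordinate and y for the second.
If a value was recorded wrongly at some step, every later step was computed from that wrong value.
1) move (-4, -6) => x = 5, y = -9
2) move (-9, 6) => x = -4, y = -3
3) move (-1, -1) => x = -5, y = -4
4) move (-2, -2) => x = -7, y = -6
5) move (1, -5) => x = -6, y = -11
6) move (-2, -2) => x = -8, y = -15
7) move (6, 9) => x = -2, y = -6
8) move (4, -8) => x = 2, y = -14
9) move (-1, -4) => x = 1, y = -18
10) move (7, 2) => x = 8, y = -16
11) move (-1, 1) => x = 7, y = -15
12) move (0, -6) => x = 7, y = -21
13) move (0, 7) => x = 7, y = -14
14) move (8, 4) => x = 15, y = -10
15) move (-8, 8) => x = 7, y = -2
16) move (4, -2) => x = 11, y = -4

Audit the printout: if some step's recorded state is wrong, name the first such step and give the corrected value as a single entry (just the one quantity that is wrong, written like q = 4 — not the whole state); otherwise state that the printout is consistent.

1. x = 9 + (-4) = 5, y = -3 + (-6) = -9 (in agreement)
2. x = 5 + (-9) = -4, y = -9 + (6) = -3 (confirmed correct)
3. x = -4 + (-1) = -5, y = -3 + (-1) = -4 (in agreement)
4. x = -5 + (-2) = -7, y = -4 + (-2) = -6 (matches)
5. x = -7 + (1) = -6, y = -6 + (-5) = -11 (checks out)
6. x = -6 + (-2) = -8, y = -11 + (-2) = -13 (the printout has a different value)
That makes step 6 the first incorrect line — y = -13 is what it should show.

step 6, y = -13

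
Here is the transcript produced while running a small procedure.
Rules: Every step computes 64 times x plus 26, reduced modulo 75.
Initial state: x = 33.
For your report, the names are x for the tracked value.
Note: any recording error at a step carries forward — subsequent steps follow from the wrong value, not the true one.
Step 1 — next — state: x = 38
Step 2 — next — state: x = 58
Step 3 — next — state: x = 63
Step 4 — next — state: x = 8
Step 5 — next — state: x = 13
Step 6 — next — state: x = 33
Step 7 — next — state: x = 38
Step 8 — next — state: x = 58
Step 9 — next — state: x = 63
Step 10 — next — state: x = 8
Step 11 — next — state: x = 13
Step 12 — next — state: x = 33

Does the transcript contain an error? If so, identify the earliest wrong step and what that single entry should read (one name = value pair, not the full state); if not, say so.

no error

Recomputing the run from the initial state:
step 1: x = 38
step 2: x = 58
step 3: x = 63
step 4: x = 8
step 5: x = 13
step 6: x = 33
step 7: x = 38
step 8: x = 58
step 9: x = 63
step 10: x = 8
step 11: x = 13
step 12: x = 33
This matches the transcript at every step.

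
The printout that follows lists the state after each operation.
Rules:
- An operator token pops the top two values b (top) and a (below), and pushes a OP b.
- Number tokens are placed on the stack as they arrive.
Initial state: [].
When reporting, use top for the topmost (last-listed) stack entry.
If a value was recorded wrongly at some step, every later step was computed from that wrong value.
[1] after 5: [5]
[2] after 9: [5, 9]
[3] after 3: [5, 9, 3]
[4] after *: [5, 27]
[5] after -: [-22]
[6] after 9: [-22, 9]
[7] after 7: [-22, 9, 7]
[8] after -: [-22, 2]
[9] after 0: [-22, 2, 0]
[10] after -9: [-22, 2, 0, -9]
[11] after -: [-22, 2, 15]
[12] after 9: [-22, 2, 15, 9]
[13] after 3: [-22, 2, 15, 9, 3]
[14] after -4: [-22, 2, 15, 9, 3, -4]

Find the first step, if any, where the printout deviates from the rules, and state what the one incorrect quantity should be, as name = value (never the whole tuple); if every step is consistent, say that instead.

step 1: push 5: top = 5 -> same as recorded
step 2: push 9: top = 9 -> matches
step 3: push 3: top = 3 -> agrees with the printout
step 4: 9 * 3 = 27 -> agrees with the printout
step 5: 5 - 27 = -22 -> confirmed correct
step 6: push 9: top = 9 -> checks out
step 7: push 7: top = 7 -> in agreement
step 8: 9 - 7 = 2 -> agrees with the printout
step 9: push 0: top = 0 -> agrees with the printout
step 10: push -9: top = -9 -> consistent with the printout
step 11: 0 - -9 = 9 -> the printout has a different value
So the first discrepancy is step 11, where the right value is top = 9.

step 11, top = 9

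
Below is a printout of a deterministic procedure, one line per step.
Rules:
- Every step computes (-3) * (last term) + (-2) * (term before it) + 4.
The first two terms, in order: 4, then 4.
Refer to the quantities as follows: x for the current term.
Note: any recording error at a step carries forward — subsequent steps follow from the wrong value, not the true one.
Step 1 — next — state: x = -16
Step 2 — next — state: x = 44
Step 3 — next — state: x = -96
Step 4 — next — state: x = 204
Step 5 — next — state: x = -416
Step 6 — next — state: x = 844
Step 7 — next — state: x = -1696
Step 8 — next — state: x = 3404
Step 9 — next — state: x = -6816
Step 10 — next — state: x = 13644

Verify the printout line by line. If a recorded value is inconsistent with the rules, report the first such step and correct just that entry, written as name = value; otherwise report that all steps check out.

no error

Recomputing the run from the initial state:
step 1: x = -16
step 2: x = 44
step 3: x = -96
step 4: x = 204
step 5: x = -416
step 6: x = 844
step 7: x = -1696
step 8: x = 3404
step 9: x = -6816
step 10: x = 13644
This matches the printout at every step.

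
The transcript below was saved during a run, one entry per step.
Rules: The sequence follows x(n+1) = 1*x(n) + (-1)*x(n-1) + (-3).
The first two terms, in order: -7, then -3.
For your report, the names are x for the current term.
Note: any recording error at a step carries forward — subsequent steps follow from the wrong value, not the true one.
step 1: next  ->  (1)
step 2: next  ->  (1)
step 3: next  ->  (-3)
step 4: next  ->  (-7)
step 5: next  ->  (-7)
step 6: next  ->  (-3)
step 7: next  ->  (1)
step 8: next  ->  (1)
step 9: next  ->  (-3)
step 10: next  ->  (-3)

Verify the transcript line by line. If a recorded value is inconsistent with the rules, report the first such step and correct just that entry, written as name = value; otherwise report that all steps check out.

step 10, x = -7

Recomputing the run from the initial state:
step 1: x = 1
step 2: x = 1
step 3: x = -3
step 4: x = -7
step 5: x = -7
step 6: x = -3
step 7: x = 1
step 8: x = 1
step 9: x = -3
step 10: x = -7
The first disagreement with the transcript is at step 10, where the value should be x = -7.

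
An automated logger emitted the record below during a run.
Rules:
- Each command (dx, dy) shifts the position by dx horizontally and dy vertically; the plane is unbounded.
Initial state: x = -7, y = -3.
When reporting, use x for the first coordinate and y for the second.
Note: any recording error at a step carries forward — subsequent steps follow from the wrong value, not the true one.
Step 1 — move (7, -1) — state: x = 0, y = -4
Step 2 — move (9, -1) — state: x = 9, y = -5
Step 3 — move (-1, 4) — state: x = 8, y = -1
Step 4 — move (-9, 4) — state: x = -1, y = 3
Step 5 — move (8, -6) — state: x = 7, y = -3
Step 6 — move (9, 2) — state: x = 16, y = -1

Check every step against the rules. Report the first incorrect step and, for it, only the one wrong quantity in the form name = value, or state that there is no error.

no error

Recomputing the run from the initial state:
step 1: x = 0, y = -4
step 2: x = 9, y = -5
step 3: x = 8, y = -1
step 4: x = -1, y = 3
step 5: x = 7, y = -3
step 6: x = 16, y = -1
This matches the record at every step.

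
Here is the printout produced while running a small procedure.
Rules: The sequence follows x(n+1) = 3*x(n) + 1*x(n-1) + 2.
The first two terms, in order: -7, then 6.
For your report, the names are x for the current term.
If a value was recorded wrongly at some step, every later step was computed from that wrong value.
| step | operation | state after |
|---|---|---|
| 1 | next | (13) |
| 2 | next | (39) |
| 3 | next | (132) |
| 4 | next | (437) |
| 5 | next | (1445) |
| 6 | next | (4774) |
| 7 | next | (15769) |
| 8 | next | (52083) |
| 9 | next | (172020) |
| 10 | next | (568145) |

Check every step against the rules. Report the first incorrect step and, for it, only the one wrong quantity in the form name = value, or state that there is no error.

step 2, x = 47

Recomputing the run from the initial state:
step 1: x = 13
step 2: x = 47
step 3: x = 156
step 4: x = 517
step 5: x = 1709
step 6: x = 5646
step 7: x = 18649
step 8: x = 61595
step 9: x = 203436
step 10: x = 671905
The first disagreement with the printout is at step 2, where the value should be x = 47.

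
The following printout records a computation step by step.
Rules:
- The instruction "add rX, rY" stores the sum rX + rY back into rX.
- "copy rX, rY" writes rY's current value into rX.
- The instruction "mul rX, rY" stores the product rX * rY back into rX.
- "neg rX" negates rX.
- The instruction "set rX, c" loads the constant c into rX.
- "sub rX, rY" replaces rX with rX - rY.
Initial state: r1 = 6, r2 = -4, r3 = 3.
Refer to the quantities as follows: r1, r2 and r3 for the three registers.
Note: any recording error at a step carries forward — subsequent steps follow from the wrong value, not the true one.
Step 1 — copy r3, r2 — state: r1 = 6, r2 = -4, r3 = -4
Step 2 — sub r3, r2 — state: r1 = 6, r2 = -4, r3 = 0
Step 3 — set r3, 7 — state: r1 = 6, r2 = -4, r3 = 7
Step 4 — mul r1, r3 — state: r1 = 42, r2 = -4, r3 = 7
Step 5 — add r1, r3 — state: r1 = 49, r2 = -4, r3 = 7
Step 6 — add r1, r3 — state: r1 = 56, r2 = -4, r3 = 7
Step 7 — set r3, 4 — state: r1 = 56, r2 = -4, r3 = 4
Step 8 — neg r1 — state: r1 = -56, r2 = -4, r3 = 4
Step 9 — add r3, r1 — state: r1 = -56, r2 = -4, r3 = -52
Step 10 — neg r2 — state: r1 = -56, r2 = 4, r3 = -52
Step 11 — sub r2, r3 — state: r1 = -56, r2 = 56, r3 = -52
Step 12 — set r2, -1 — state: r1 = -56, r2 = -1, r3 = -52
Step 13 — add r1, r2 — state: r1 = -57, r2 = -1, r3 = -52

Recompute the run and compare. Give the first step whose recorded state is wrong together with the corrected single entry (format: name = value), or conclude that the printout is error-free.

Step 1: r3 = -4 — verified.
Step 2: r3 = -4 - -4 = 0 — same as recorded.
Step 3: r3 = 7 — consistent with the printout.
Step 4: r1 = 6 * 7 = 42 — matches.
Step 5: r1 = 42 + 7 = 49 — same as recorded.
Step 6: r1 = 49 + 7 = 56 — exactly as logged.
Step 7: r3 = 4 — agrees with the printout.
Step 8: r1 = -(56) = -56 — confirmed correct.
Step 9: r3 = 4 + -56 = -52 — verified.
Step 10: r2 = -(-4) = 4 — checks out.
Step 11: r2 = 4 - -52 = 56 — no discrepancy.
Step 12: r2 = -1 — checks out.
Step 13: r1 = -56 + -1 = -57 — in agreement.
Each recorded entry agrees with the recomputation.

no error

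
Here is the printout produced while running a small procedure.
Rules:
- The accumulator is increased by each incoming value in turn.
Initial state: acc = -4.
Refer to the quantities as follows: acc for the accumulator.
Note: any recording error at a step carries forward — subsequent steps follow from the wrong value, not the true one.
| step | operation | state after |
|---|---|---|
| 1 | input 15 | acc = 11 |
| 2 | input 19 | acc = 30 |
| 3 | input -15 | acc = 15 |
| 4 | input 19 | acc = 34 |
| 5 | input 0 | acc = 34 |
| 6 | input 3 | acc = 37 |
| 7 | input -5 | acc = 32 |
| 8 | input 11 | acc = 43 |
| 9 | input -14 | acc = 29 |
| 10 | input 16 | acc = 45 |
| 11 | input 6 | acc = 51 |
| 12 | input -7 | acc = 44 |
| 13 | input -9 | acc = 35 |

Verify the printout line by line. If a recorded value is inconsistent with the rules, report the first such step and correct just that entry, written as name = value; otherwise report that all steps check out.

Recomputing the run from the initial state:
step 1: acc = 11
step 2: acc = 30
step 3: acc = 15
step 4: acc = 34
step 5: acc = 34
step 6: acc = 37
step 7: acc = 32
step 8: acc = 43
step 9: acc = 29
step 10: acc = 45
step 11: acc = 51
step 12: acc = 44
step 13: acc = 35
This matches the printout at every step.

no error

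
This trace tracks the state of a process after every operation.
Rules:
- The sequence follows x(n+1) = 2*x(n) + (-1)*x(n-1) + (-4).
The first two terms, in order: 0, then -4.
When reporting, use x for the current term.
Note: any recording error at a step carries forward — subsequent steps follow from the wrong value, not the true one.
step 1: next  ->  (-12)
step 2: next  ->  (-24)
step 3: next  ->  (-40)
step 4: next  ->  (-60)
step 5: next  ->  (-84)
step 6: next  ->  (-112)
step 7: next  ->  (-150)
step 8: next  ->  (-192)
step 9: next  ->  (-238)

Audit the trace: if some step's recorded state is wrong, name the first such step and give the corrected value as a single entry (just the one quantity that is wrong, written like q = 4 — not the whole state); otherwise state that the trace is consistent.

Recomputing the run from the initial state:
step 1: x = -12
step 2: x = -24
step 3: x = -40
step 4: x = -60
step 5: x = -84
step 6: x = -112
step 7: x = -144
step 8: x = -180
step 9: x = -220
The first disagreement with the trace is at step 7, where the value should be x = -144.

step 7, x = -144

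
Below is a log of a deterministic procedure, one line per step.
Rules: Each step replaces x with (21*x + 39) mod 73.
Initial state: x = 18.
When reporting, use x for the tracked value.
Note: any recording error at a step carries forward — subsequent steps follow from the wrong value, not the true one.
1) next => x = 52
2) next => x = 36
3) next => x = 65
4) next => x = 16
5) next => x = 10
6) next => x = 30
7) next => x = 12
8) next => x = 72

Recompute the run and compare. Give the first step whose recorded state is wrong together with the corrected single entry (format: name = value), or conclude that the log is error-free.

Recomputing the run from the initial state:
step 1: x = 52
step 2: x = 36
step 3: x = 65
step 4: x = 17
step 5: x = 31
step 6: x = 33
step 7: x = 2
step 8: x = 8
The first disagreement with the log is at step 4, where the value should be x = 17.

step 4, x = 17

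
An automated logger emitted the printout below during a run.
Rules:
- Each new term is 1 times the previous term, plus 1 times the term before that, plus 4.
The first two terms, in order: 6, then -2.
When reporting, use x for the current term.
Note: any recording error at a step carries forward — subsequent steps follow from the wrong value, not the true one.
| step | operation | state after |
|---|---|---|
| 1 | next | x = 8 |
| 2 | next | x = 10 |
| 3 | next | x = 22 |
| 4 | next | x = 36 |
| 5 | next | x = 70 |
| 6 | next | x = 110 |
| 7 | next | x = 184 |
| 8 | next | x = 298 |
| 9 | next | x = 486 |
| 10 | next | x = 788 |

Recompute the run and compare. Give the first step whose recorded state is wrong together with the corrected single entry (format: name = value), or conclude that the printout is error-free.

step 5, x = 62

1. x = 1*(-2) + (1)*(6) + (4) = 8 (agrees with the printout)
2. x = 1*(8) + (1)*(-2) + (4) = 10 (same as recorded)
3. x = 1*(10) + (1)*(8) + (4) = 22 (checks out)
4. x = 1*(22) + (1)*(10) + (4) = 36 (in agreement)
5. x = 1*(36) + (1)*(22) + (4) = 62 (the entry is off here)
The earliest wrong entry is at step 5: it should read x = 62.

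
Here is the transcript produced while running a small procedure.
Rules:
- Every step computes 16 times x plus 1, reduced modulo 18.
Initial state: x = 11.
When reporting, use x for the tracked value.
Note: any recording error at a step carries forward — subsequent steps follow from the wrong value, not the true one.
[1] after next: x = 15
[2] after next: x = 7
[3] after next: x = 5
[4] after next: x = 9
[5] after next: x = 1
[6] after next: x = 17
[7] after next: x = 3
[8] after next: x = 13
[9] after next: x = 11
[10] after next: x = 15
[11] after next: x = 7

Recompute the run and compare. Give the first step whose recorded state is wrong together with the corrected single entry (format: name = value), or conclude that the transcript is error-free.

no error

step 1: x = (16*11 + 1) mod 18 = 15 -> in agreement
step 2: x = (16*15 + 1) mod 18 = 7 -> consistent with the transcript
step 3: x = (16*7 + 1) mod 18 = 5 -> verified
step 4: x = (16*5 + 1) mod 18 = 9 -> exactly as logged
step 5: x = (16*9 + 1) mod 18 = 1 -> confirmed correct
step 6: x = (16*1 + 1) mod 18 = 17 -> checks out
step 7: x = (16*17 + 1) mod 18 = 3 -> verified
step 8: x = (16*3 + 1) mod 18 = 13 -> same as recorded
step 9: x = (16*13 + 1) mod 18 = 11 -> confirmed correct
step 10: x = (16*11 + 1) mod 18 = 15 -> in agreement
step 11: x = (16*15 + 1) mod 18 = 7 -> exactly as logged
All entries verified; no error found.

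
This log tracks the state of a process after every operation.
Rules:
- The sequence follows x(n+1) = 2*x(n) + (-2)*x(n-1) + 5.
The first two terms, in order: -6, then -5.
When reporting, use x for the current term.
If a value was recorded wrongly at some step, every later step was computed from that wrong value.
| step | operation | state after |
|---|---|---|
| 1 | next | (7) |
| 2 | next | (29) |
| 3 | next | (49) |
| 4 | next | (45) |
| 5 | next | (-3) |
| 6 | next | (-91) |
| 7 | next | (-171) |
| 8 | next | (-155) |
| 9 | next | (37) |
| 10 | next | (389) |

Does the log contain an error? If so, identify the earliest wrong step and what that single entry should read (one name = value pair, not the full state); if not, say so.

no error

step 1: x = 2*(-5) + (-2)*(-6) + (5) = 7 -> checks out
step 2: x = 2*(7) + (-2)*(-5) + (5) = 29 -> exactly as logged
step 3: x = 2*(29) + (-2)*(7) + (5) = 49 -> agrees with the log
step 4: x = 2*(49) + (-2)*(29) + (5) = 45 -> checks out
step 5: x = 2*(45) + (-2)*(49) + (5) = -3 -> checks out
step 6: x = 2*(-3) + (-2)*(45) + (5) = -91 -> matches
step 7: x = 2*(-91) + (-2)*(-3) + (5) = -171 -> confirmed correct
step 8: x = 2*(-171) + (-2)*(-91) + (5) = -155 -> matches
step 9: x = 2*(-155) + (-2)*(-171) + (5) = 37 -> confirmed correct
step 10: x = 2*(37) + (-2)*(-155) + (5) = 389 -> agrees with the log
Nothing is out of place; the run is error-free.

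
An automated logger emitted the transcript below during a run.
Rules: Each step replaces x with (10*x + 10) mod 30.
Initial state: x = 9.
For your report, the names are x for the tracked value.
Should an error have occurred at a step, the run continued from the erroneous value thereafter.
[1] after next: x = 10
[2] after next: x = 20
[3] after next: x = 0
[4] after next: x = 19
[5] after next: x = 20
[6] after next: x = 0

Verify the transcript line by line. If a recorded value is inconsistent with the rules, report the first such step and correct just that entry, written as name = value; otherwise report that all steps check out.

Recomputing the run from the initial state:
step 1: x = 10
step 2: x = 20
step 3: x = 0
step 4: x = 10
step 5: x = 20
step 6: x = 0
The first disagreement with the transcript is at step 4, where the value should be x = 10.

step 4, x = 10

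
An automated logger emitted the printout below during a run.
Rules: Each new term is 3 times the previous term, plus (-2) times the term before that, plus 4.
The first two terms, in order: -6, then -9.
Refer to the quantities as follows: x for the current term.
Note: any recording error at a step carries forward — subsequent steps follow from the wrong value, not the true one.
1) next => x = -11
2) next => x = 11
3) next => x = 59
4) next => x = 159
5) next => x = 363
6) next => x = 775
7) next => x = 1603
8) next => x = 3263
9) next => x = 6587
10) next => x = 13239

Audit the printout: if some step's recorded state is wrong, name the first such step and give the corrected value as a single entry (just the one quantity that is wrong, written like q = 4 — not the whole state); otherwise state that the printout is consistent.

Recomputing the run from the initial state:
step 1: x = -11
step 2: x = -11
step 3: x = -7
step 4: x = 5
step 5: x = 33
step 6: x = 93
step 7: x = 217
step 8: x = 469
step 9: x = 977
step 10: x = 1997
The first disagreement with the printout is at step 2, where the value should be x = -11.

step 2, x = -11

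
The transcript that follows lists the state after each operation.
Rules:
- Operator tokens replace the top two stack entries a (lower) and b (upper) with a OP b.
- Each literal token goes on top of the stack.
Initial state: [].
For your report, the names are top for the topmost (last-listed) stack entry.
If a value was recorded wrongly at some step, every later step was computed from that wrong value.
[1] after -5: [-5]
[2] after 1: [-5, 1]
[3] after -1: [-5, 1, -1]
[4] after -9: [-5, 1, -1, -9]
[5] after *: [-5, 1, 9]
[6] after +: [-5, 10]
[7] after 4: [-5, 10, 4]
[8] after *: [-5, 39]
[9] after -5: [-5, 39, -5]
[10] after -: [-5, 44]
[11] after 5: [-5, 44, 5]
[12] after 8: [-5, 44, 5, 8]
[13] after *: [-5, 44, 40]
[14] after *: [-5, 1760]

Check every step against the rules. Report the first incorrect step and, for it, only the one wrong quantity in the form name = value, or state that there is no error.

Recomputing the run from the initial state:
step 1: [-5]
step 2: [-5, 1]
step 3: [-5, 1, -1]
step 4: [-5, 1, -1, -9]
step 5: [-5, 1, 9]
step 6: [-5, 10]
step 7: [-5, 10, 4]
step 8: [-5, 40]
step 9: [-5, 40, -5]
step 10: [-5, 45]
step 11: [-5, 45, 5]
step 12: [-5, 45, 5, 8]
step 13: [-5, 45, 40]
step 14: [-5, 1800]
The first disagreement with the transcript is at step 8, where the value should be top = 40.

step 8, top = 40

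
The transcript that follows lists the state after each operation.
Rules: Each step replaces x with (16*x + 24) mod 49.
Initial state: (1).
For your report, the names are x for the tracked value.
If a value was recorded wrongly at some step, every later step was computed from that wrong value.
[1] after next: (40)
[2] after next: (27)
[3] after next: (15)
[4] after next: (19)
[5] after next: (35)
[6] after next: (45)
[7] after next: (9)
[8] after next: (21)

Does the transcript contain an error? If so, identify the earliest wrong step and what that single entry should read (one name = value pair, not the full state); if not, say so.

step 5, x = 34

Recomputing the run from the initial state:
step 1: x = 40
step 2: x = 27
step 3: x = 15
step 4: x = 19
step 5: x = 34
step 6: x = 29
step 7: x = 47
step 8: x = 41
The first disagreement with the transcript is at step 5, where the value should be x = 34.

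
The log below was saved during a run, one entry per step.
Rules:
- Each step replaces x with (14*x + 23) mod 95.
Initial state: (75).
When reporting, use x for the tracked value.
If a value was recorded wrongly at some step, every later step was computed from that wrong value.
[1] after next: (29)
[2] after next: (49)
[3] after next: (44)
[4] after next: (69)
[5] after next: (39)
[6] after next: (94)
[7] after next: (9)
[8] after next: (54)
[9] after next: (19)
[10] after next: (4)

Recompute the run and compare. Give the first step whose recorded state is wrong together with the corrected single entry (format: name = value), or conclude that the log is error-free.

1. x = (14*75 + 23) mod 95 = 28 (not what was recorded)
The audit stops at step 1: the recorded entry is wrong and should be x = 28.

step 1, x = 28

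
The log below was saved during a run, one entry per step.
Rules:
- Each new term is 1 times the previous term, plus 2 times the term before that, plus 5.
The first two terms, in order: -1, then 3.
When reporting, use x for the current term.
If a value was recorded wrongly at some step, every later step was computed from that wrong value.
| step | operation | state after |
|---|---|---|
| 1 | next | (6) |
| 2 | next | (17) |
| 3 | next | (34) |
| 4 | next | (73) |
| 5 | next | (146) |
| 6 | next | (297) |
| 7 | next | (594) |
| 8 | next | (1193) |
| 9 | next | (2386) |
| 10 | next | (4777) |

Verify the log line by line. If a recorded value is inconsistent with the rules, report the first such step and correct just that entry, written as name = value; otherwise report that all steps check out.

no error

1. x = 1*(3) + (2)*(-1) + (5) = 6 (checks out)
2. x = 1*(6) + (2)*(3) + (5) = 17 (agrees with the log)
3. x = 1*(17) + (2)*(6) + (5) = 34 (same as recorded)
4. x = 1*(34) + (2)*(17) + (5) = 73 (consistent with the log)
5. x = 1*(73) + (2)*(34) + (5) = 146 (verified)
6. x = 1*(146) + (2)*(73) + (5) = 297 (same as recorded)
7. x = 1*(297) + (2)*(146) + (5) = 594 (no discrepancy)
8. x = 1*(594) + (2)*(297) + (5) = 1193 (same as recorded)
9. x = 1*(1193) + (2)*(594) + (5) = 2386 (same as recorded)
10. x = 1*(2386) + (2)*(1193) + (5) = 4777 (no discrepancy)
Every step is consistent.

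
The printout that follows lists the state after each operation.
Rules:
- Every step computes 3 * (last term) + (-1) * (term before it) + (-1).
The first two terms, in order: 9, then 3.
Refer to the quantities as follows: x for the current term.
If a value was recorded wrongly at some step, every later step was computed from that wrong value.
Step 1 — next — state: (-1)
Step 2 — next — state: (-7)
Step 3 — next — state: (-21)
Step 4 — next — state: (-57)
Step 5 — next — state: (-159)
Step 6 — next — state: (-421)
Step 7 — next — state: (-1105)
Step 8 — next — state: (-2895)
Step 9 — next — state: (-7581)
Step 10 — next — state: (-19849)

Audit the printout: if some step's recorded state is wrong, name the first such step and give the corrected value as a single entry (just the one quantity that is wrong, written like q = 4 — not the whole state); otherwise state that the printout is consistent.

step 5, x = -151

Recomputing the run from the initial state:
step 1: x = -1
step 2: x = -7
step 3: x = -21
step 4: x = -57
step 5: x = -151
step 6: x = -397
step 7: x = -1041
step 8: x = -2727
step 9: x = -7141
step 10: x = -18697
The first disagreement with the printout is at step 5, where the value should be x = -151.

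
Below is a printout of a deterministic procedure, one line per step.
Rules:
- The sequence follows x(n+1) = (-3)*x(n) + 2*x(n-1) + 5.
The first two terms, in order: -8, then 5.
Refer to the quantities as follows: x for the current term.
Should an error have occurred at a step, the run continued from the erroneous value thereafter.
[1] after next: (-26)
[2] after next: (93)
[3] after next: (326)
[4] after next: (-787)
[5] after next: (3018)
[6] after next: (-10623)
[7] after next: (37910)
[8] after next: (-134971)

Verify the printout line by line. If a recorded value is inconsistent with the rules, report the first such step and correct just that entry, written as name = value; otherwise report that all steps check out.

step 3, x = -326

1. x = -3*(5) + (2)*(-8) + (5) = -26 (confirmed correct)
2. x = -3*(-26) + (2)*(5) + (5) = 93 (agrees with the printout)
3. x = -3*(93) + (2)*(-26) + (5) = -326 (the printout has a different value)
That makes step 3 the first incorrect line — x = -326 is what it should show.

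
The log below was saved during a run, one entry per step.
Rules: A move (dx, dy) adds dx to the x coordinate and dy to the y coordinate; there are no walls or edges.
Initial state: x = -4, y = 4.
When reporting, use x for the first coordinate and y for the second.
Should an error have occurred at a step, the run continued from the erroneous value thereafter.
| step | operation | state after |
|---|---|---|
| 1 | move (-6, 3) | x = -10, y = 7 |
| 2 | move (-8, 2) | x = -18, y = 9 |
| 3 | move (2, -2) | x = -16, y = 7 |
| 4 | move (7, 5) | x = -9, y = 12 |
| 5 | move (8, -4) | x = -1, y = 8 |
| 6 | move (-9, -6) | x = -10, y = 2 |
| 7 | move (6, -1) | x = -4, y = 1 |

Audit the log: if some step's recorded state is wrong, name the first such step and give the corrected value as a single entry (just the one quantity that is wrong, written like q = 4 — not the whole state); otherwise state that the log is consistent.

Step 1: x = -4 + (-6) = -10, y = 4 + (3) = 7 — consistent with the log.
Step 2: x = -10 + (-8) = -18, y = 7 + (2) = 9 — consistent with the log.
Step 3: x = -18 + (2) = -16, y = 9 + (-2) = 7 — verified.
Step 4: x = -16 + (7) = -9, y = 7 + (5) = 12 — checks out.
Step 5: x = -9 + (8) = -1, y = 12 + (-4) = 8 — confirmed correct.
Step 6: x = -1 + (-9) = -10, y = 8 + (-6) = 2 — consistent with the log.
Step 7: x = -10 + (6) = -4, y = 2 + (-1) = 1 — matches.
Every step is consistent.

no error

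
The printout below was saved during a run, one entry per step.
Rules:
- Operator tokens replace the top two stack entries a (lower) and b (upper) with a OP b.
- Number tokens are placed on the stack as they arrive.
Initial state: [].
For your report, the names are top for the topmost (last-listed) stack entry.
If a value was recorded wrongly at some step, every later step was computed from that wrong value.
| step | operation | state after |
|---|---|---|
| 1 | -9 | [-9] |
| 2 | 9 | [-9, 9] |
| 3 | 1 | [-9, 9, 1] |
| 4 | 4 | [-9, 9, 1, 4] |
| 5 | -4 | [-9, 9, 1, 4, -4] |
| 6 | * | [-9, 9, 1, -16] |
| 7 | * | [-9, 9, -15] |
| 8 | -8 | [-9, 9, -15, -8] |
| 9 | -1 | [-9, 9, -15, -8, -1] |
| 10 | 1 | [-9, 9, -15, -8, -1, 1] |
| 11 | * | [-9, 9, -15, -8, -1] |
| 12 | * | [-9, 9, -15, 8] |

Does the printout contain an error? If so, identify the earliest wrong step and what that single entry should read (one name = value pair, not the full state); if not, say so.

step 1: push -9: top = -9 -> checks out
step 2: push 9: top = 9 -> verified
step 3: push 1: top = 1 -> no discrepancy
step 4: push 4: top = 4 -> agrees with the printout
step 5: push -4: top = -4 -> no discrepancy
step 6: 4 * -4 = -16 -> verified
step 7: 1 * -16 = -16 -> not what was recorded
So the first discrepancy is step 7, where the right value is top = -16.

step 7, top = -16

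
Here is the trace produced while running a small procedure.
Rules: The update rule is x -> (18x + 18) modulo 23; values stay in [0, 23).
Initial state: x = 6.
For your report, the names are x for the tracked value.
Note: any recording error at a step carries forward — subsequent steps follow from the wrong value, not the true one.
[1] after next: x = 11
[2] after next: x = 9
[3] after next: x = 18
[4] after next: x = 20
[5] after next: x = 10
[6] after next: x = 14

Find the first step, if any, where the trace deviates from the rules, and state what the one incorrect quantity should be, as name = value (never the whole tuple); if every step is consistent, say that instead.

step 3, x = 19

Recomputing the run from the initial state:
step 1: x = 11
step 2: x = 9
step 3: x = 19
step 4: x = 15
step 5: x = 12
step 6: x = 4
The first disagreement with the trace is at step 3, where the value should be x = 19.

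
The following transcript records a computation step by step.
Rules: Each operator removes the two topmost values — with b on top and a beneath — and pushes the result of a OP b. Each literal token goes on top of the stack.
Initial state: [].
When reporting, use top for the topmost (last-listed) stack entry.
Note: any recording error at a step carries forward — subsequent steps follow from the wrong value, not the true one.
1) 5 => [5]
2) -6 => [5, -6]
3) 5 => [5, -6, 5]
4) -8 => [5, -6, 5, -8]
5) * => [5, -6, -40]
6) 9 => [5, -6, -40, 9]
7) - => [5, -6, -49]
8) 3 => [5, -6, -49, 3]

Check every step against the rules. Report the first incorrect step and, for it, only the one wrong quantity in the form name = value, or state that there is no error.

Step 1: push 5: top = 5 — checks out.
Step 2: push -6: top = -6 — exactly as logged.
Step 3: push 5: top = 5 — confirmed correct.
Step 4: push -8: top = -8 — same as recorded.
Step 5: 5 * -8 = -40 — verified.
Step 6: push 9: top = 9 — matches.
Step 7: -40 - 9 = -49 — same as recorded.
Step 8: push 3: top = 3 — in agreement.
No step deviates from the rules.

no error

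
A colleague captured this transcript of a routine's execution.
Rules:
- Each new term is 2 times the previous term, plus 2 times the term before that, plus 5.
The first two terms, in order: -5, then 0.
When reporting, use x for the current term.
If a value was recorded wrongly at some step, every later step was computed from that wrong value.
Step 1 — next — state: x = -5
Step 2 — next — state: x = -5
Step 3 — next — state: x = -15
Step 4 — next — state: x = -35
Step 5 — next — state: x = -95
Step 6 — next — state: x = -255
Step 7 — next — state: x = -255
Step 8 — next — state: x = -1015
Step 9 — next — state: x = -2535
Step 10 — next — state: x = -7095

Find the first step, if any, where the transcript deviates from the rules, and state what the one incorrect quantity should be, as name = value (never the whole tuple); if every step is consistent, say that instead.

step 1: x = 2*(0) + (2)*(-5) + (5) = -5 -> consistent with the transcript
step 2: x = 2*(-5) + (2)*(0) + (5) = -5 -> no discrepancy
step 3: x = 2*(-5) + (2)*(-5) + (5) = -15 -> in agreement
step 4: x = 2*(-15) + (2)*(-5) + (5) = -35 -> in agreement
step 5: x = 2*(-35) + (2)*(-15) + (5) = -95 -> confirmed correct
step 6: x = 2*(-95) + (2)*(-35) + (5) = -255 -> same as recorded
step 7: x = 2*(-255) + (2)*(-95) + (5) = -695 -> this is not what the transcript shows
The audit stops at step 7: the recorded entry is wrong and should be x = -695.

step 7, x = -695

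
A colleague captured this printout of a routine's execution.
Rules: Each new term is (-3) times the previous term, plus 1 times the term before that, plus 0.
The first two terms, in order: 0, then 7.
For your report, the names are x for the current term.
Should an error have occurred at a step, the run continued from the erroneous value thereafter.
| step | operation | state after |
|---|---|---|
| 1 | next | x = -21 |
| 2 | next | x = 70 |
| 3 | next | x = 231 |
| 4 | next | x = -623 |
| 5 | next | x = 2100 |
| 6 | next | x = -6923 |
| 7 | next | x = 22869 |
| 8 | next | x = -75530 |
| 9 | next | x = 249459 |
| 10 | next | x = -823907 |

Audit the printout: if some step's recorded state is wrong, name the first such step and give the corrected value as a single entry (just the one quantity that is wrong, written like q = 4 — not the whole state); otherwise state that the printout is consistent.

1. x = -3*(7) + (1)*(0) + (0) = -21 (verified)
2. x = -3*(-21) + (1)*(7) + (0) = 70 (in agreement)
3. x = -3*(70) + (1)*(-21) + (0) = -231 (the printout has a different value)
First deviation found at step 3; the corrected entry is x = -231.

step 3, x = -231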